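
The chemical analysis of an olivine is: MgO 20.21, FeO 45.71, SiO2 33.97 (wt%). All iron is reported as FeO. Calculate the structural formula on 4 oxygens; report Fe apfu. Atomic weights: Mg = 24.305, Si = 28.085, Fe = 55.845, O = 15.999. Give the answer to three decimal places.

MgO (M=40.304): mol = 0.50144; Mg = 0.50144, O = 0.50144.
FeO (M=71.844): mol = 0.63624; Fe = 0.63624, O = 0.63624.
SiO2 (M=60.083): mol = 0.56538; Si = 0.56538, O = 1.13076.
ΣO = 2.26844; factor = 4/ΣO = 1.76333.
Fe apfu = 0.63624 × 1.76333 = 1.122.

1.122 Fe apfu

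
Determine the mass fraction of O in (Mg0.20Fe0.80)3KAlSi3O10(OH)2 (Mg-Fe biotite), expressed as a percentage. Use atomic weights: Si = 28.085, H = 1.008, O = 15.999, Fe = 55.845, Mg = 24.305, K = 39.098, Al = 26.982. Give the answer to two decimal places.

Molar mass of (Mg0.20Fe0.80)3KAlSi3O10(OH)2: 0.60*24.305 + 2.40*55.845 + 1*39.098 + 1*26.982 + 3*28.085 + 12*15.999 + 2*1.008 = 492.950 g/mol.
Mass of O per formula unit: 12 × 15.999 = 191.988 g.
Weight fraction O = 191.988 / 492.950 = 0.3895.

38.95 wt%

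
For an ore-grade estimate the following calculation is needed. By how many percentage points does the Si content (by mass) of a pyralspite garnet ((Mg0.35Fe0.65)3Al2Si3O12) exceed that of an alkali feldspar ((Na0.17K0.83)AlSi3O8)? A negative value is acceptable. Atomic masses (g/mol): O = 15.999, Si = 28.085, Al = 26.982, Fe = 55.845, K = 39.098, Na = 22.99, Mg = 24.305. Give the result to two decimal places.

Si in (Mg0.35Fe0.65)3Al2Si3O12: molar mass 464.625 g/mol; 3×28.085 = 84.255 g → 18.13 wt%.
Si in (Na0.17K0.83)AlSi3O8: molar mass 275.589 g/mol; 3×28.085 = 84.255 g → 30.57 wt%.
Difference = 18.13 − 30.57 = -12.44 percentage points.

-12.44 percentage points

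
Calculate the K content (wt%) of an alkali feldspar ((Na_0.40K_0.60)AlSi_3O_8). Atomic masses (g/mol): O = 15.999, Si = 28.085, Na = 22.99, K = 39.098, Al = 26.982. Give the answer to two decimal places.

Formula mass = 0.40×22.99 + 0.60×39.098 + 1×26.982 + 3×28.085 + 8×15.999 = 271.884 g/mol, of which 23.459 g is K.
So K makes up 23.459/271.884 = 0.0863 of the mass, i.e. 8.63%.

8.63 wt%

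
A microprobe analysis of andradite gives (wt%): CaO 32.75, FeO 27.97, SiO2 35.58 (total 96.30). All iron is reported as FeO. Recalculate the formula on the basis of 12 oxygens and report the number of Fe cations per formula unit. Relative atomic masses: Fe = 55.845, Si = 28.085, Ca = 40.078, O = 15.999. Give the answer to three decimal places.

2.165 Fe apfu

CaO: 32.75/56.077 = 0.58402 mol → 0.58402 mol Ca, 0.58402 mol O.
FeO: 27.97/71.844 = 0.38932 mol → 0.38932 mol Fe, 0.38932 mol O.
SiO2: 35.58/60.083 = 0.59218 mol → 0.59218 mol Si, 1.18436 mol O.
Total oxygen = 2.15770 mol. Normalization factor = 12/2.15770 = 5.56148.
Fe per 12 O = 0.38932 × 5.56148 = 2.165.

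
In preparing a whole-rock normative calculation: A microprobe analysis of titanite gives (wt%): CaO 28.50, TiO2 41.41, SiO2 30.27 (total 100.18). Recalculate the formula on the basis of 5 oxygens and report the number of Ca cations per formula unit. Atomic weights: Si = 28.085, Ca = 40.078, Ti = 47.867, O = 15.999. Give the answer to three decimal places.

0.995 Ca apfu

28.50 wt% CaO ÷ 56.077 g/mol = 0.50823 mol, giving 0.50823 Ca and 0.50823 O.
41.41 wt% TiO2 ÷ 79.865 g/mol = 0.51850 mol, giving 0.51850 Ti and 1.03700 O.
30.27 wt% SiO2 ÷ 60.083 g/mol = 0.50380 mol, giving 0.50380 Si and 1.00760 O.
Oxygen sums to 2.55283; scaling by 5/2.55283 = 1.95861 puts the formula on 5 O.
Ca: 0.50823 × 1.95861 = 0.995 atoms per formula unit.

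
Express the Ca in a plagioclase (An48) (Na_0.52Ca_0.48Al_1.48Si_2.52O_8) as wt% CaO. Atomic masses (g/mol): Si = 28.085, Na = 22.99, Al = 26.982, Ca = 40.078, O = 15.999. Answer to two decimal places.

9.97 wt%

Molar mass of Na_0.52Ca_0.48Al_1.48Si_2.52O_8 = 0.52*22.99 + 0.48*40.078 + 1.48*26.982 + 2.52*28.085 + 8*15.999 = 269.892 g/mol.
Each formula unit contains 0.48 Ca, equivalent to 0.48/1 = 0.4800 mol CaO.
M(CaO) = 1×40.078 + 1×15.999 = 56.077 g/mol.
Mass of CaO per formula unit = 0.4800 × 56.077 = 26.917 g.
CaO wt% = 26.917 / 269.892 × 100 = 9.97%.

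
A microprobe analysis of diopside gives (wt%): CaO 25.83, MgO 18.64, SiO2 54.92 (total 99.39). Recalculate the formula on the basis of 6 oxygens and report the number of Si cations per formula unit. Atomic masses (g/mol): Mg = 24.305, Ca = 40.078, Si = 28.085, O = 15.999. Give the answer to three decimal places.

1.993 Si apfu

25.83 wt% CaO ÷ 56.077 g/mol = 0.46062 mol, giving 0.46062 Ca and 0.46062 O.
18.64 wt% MgO ÷ 40.304 g/mol = 0.46249 mol, giving 0.46249 Mg and 0.46249 O.
54.92 wt% SiO2 ÷ 60.083 g/mol = 0.91407 mol, giving 0.91407 Si and 1.82814 O.
Oxygen sums to 2.75125; scaling by 6/2.75125 = 2.18083 puts the formula on 6 O.
Si: 0.91407 × 2.18083 = 1.993 atoms per formula unit.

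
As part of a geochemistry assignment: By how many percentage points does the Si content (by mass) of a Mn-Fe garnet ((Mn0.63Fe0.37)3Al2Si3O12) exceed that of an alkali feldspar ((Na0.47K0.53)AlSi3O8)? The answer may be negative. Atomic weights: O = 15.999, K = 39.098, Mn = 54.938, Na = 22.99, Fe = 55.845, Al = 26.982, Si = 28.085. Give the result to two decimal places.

Si in (Mn0.63Fe0.37)3Al2Si3O12: molar mass 496.028 g/mol; 3×28.085 = 84.255 g → 16.99 wt%.
Si in (Na0.47K0.53)AlSi3O8: molar mass 270.756 g/mol; 3×28.085 = 84.255 g → 31.12 wt%.
Difference = 16.99 − 31.12 = -14.13 percentage points.

-14.13 percentage points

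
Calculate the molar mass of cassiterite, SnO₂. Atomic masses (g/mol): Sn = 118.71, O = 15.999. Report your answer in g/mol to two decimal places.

150.71 g/mol

M = 1·118.71 + 2·15.999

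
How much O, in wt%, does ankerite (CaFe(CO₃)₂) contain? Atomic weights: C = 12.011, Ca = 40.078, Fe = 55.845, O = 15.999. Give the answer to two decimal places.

44.45 wt%

Formula mass = 1×40.078 + 1×55.845 + 2×12.011 + 6×15.999 = 215.939 g/mol, of which 95.994 g is O.
So O makes up 95.994/215.939 = 0.4445 of the mass, i.e. 44.45%.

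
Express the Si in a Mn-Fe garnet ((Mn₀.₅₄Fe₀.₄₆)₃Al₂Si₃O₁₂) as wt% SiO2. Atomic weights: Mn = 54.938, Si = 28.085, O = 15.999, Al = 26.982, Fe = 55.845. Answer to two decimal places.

Formula mass = 496.273 g/mol.
3 Si → 3.0000 mol SiO2 per formula unit; M(SiO2) = 60.083, so SiO2 mass = 180.249 g.
180.249/496.273 × 100 = 36.32 wt%.

36.32 wt%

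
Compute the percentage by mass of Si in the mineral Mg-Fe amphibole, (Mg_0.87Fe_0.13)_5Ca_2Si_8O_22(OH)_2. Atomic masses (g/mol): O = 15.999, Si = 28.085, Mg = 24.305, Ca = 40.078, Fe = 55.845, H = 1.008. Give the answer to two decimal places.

26.98 wt%

Formula mass = 4.35×24.305 + 0.65×55.845 + 2×40.078 + 8×28.085 + 24×15.999 + 2×1.008 = 832.854 g/mol, of which 224.680 g is Si.
So Si makes up 224.680/832.854 = 0.2698 of the mass, i.e. 26.98%.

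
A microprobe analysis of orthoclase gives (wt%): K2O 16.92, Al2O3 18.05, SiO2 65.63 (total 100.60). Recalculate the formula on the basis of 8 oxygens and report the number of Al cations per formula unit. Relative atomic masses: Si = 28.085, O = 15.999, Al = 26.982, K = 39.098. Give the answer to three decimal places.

0.978 Al apfu

K2O: 16.92/94.195 = 0.17963 mol → 0.35926 mol K, 0.17963 mol O.
Al2O3: 18.05/101.961 = 0.17703 mol → 0.35406 mol Al, 0.53109 mol O.
SiO2: 65.63/60.083 = 1.09232 mol → 1.09232 mol Si, 2.18464 mol O.
Total oxygen = 2.89536 mol. Normalization factor = 8/2.89536 = 2.76304.
Al per 8 O = 0.35406 × 2.76304 = 0.978.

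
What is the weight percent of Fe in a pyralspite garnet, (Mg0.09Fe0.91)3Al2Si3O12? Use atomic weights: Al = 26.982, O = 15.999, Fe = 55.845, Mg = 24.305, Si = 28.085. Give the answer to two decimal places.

31.16 wt%

Formula mass = 0.27×24.305 + 2.73×55.845 + 2×26.982 + 3×28.085 + 12×15.999 = 489.226 g/mol, of which 152.457 g is Fe.
So Fe makes up 152.457/489.226 = 0.3116 of the mass, i.e. 31.16%.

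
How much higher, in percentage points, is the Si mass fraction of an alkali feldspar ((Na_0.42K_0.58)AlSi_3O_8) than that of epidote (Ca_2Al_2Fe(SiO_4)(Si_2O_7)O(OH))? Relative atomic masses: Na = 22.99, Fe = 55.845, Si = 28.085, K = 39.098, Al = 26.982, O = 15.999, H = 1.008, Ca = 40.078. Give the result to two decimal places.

First mineral: 84.255 g Si in 271.562 g formula = 31.03 wt% Si.
Second mineral: 84.255 g Si in 483.215 g formula = 17.44 wt% Si.
31.03% − 17.44% gives a difference of 13.59 percentage points.

13.59 percentage points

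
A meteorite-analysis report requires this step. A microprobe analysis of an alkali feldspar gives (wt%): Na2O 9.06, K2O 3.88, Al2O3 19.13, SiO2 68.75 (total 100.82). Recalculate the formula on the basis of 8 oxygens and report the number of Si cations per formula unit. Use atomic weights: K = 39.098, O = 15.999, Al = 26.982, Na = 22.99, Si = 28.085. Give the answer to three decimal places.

Na2O (M=61.979): mol = 0.14618; Na = 0.29236, O = 0.14618.
K2O (M=94.195): mol = 0.04119; K = 0.08238, O = 0.04119.
Al2O3 (M=101.961): mol = 0.18762; Al = 0.37524, O = 0.56286.
SiO2 (M=60.083): mol = 1.14425; Si = 1.14425, O = 2.28850.
ΣO = 3.03873; factor = 8/ΣO = 2.63268.
Si apfu = 1.14425 × 2.63268 = 3.012.

3.012 Si apfu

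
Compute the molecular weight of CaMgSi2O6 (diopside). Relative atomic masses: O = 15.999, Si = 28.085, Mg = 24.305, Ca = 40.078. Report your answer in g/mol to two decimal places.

M = 1*40.078 + 1*24.305 + 2*28.085 + 6*15.999

216.55 g/mol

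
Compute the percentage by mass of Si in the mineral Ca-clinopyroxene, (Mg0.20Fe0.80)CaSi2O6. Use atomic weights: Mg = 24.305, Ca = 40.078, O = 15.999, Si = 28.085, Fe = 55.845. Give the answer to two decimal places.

Molar mass of (Mg0.20Fe0.80)CaSi2O6: 0.20×24.305 + 0.80×55.845 + 1×40.078 + 2×28.085 + 6×15.999 = 241.779 g/mol.
Mass of Si per formula unit: 2 × 28.085 = 56.170 g.
Weight fraction Si = 56.170 / 241.779 = 0.2323.

23.23 weight percent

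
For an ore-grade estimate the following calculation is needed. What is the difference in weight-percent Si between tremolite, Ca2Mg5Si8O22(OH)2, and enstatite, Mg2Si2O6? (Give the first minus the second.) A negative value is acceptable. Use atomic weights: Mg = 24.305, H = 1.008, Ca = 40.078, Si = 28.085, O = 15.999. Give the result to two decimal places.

-0.32 percentage points

Si in Ca2Mg5Si8O22(OH)2: molar mass 812.353 g/mol; 8×28.085 = 224.680 g → 27.66 wt%.
Si in Mg2Si2O6: molar mass 200.774 g/mol; 2×28.085 = 56.170 g → 27.98 wt%.
Difference = 27.66 − 27.98 = -0.32 percentage points.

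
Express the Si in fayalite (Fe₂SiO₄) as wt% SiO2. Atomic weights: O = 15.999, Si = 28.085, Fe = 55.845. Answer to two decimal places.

29.49 wt%

M(Fe₂SiO₄) = 203.771 g/mol; M(SiO2) = 60.083 g/mol.
Moles SiO2 per formula unit = 1 Si ÷ 1 = 1.0000.
SiO2 fraction = (1.0000 × 60.083) / 203.771 = 60.083/203.771 = 0.2949.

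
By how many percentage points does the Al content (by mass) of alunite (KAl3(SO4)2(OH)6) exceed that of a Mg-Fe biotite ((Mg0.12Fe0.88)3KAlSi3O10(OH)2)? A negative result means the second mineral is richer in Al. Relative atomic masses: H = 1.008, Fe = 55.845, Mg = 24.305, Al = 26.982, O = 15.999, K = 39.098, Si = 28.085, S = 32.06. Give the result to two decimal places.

First mineral: 80.946 g Al in 414.198 g formula = 19.54 wt% Al.
Second mineral: 26.982 g Al in 500.520 g formula = 5.39 wt% Al.
19.54% − 5.39% gives a difference of 14.15 percentage points.

14.15 percentage points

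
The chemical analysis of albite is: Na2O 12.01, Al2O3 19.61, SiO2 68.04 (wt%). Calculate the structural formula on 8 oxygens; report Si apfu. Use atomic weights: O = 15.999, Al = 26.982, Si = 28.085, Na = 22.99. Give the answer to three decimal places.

12.01 wt% Na2O ÷ 61.979 g/mol = 0.19378 mol, giving 0.38756 Na and 0.19378 O.
19.61 wt% Al2O3 ÷ 101.961 g/mol = 0.19233 mol, giving 0.38466 Al and 0.57699 O.
68.04 wt% SiO2 ÷ 60.083 g/mol = 1.13243 mol, giving 1.13243 Si and 2.26486 O.
Oxygen sums to 3.03563; scaling by 8/3.03563 = 2.63537 puts the formula on 8 O.
Si: 1.13243 × 2.63537 = 2.984 atoms per formula unit.

2.984 Si apfu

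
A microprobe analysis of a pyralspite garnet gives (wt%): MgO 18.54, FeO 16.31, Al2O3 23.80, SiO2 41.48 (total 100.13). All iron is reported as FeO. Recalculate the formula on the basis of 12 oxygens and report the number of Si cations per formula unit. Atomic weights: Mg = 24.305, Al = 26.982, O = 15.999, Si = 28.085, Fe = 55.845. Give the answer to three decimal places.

2.993 Si apfu

18.54 wt% MgO ÷ 40.304 g/mol = 0.46000 mol, giving 0.46000 Mg and 0.46000 O.
16.31 wt% FeO ÷ 71.844 g/mol = 0.22702 mol, giving 0.22702 Fe and 0.22702 O.
23.80 wt% Al2O3 ÷ 101.961 g/mol = 0.23342 mol, giving 0.46684 Al and 0.70026 O.
41.48 wt% SiO2 ÷ 60.083 g/mol = 0.69038 mol, giving 0.69038 Si and 1.38076 O.
Oxygen sums to 2.76804; scaling by 12/2.76804 = 4.33520 puts the formula on 12 O.
Si: 0.69038 × 4.33520 = 2.993 atoms per formula unit.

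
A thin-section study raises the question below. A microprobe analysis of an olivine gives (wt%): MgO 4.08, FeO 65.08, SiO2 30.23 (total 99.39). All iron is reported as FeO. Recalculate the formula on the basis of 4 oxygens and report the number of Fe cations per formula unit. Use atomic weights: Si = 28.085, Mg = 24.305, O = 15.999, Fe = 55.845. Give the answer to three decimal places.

MgO (M=40.304): mol = 0.10123; Mg = 0.10123, O = 0.10123.
FeO (M=71.844): mol = 0.90585; Fe = 0.90585, O = 0.90585.
SiO2 (M=60.083): mol = 0.50314; Si = 0.50314, O = 1.00628.
ΣO = 2.01336; factor = 4/ΣO = 1.98673.
Fe apfu = 0.90585 × 1.98673 = 1.800.

1.800 Fe apfu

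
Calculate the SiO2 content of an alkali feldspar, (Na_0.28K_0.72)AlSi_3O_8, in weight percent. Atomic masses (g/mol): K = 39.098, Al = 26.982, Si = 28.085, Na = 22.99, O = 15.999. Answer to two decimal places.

65.83 wt%

Molar mass of (Na_0.28K_0.72)AlSi_3O_8 = 0.28×22.99 + 0.72×39.098 + 1×26.982 + 3×28.085 + 8×15.999 = 273.817 g/mol.
Each formula unit contains 3 Si, equivalent to 3/1 = 3.0000 mol SiO2.
M(SiO2) = 1×28.085 + 2×15.999 = 60.083 g/mol.
Mass of SiO2 per formula unit = 3.0000 × 60.083 = 180.249 g.
SiO2 wt% = 180.249 / 273.817 × 100 = 65.83%.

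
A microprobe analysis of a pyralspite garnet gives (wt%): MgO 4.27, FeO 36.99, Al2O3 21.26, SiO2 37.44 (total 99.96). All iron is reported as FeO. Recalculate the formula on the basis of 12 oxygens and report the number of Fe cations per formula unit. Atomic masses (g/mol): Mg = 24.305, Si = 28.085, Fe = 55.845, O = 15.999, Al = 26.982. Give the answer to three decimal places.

MgO (M=40.304): mol = 0.10594; Mg = 0.10594, O = 0.10594.
FeO (M=71.844): mol = 0.51487; Fe = 0.51487, O = 0.51487.
Al2O3 (M=101.961): mol = 0.20851; Al = 0.41702, O = 0.62553.
SiO2 (M=60.083): mol = 0.62314; Si = 0.62314, O = 1.24628.
ΣO = 2.49262; factor = 12/ΣO = 4.81421.
Fe apfu = 0.51487 × 4.81421 = 2.479.

2.479 Fe apfu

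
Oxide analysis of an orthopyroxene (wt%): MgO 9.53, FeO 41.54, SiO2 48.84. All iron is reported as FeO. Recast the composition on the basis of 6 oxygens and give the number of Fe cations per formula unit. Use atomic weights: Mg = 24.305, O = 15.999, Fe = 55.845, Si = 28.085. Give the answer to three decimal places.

MgO (M=40.304): mol = 0.23645; Mg = 0.23645, O = 0.23645.
FeO (M=71.844): mol = 0.57820; Fe = 0.57820, O = 0.57820.
SiO2 (M=60.083): mol = 0.81288; Si = 0.81288, O = 1.62576.
ΣO = 2.44041; factor = 6/ΣO = 2.45860.
Fe apfu = 0.57820 × 2.45860 = 1.422.

1.422 Fe apfu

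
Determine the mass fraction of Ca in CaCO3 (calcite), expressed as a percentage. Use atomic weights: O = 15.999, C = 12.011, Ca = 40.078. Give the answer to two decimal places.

40.04 mass %

M(CaCO3) = 100.086 g/mol.
Ca contributes 1 × 40.078 = 40.078 g per mole.
40.078/100.086 = 0.4004 → 40.04%.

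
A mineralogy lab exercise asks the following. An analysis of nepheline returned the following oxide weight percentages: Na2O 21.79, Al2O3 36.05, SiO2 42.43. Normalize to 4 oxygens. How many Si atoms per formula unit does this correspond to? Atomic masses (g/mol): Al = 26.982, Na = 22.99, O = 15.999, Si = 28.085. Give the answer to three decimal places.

21.79 wt% Na2O ÷ 61.979 g/mol = 0.35157 mol, giving 0.70314 Na and 0.35157 O.
36.05 wt% Al2O3 ÷ 101.961 g/mol = 0.35357 mol, giving 0.70714 Al and 1.06071 O.
42.43 wt% SiO2 ÷ 60.083 g/mol = 0.70619 mol, giving 0.70619 Si and 1.41238 O.
Oxygen sums to 2.82466; scaling by 4/2.82466 = 1.41610 puts the formula on 4 O.
Si: 0.70619 × 1.41610 = 1.000 atoms per formula unit.

1.000 Si apfu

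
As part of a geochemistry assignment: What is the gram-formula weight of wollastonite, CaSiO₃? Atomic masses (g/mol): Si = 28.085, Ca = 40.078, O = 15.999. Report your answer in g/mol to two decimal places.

M = 1·40.078 + 1·28.085 + 3·15.999

116.16 g/mol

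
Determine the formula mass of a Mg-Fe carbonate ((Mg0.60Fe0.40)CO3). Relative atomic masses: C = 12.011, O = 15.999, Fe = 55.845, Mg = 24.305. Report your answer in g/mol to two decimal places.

M = 0.60·24.305 + 0.40·55.845 + 1·12.011 + 3·15.999

96.93 g/mol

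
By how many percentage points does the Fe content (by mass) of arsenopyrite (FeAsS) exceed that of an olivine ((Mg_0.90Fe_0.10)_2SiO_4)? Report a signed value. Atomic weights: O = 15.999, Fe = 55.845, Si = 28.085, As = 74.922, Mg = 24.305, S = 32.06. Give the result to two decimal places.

M(FeAsS) = 162.827 g/mol, so wt% Fe = 55.845/162.827 × 100 = 34.30%.
M((Mg_0.90Fe_0.10)_2SiO_4) = 146.999 g/mol, so wt% Fe = 11.169/146.999 × 100 = 7.60%.
34.30 − 7.60 = 26.70 pp.

26.70 percentage points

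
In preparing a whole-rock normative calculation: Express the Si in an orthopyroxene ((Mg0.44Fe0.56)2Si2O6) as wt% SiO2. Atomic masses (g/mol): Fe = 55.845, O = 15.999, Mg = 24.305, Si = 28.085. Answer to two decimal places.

Formula mass = 236.099 g/mol.
2 Si → 2.0000 mol SiO2 per formula unit; M(SiO2) = 60.083, so SiO2 mass = 120.166 g.
120.166/236.099 × 100 = 50.90 wt%.

50.90 wt%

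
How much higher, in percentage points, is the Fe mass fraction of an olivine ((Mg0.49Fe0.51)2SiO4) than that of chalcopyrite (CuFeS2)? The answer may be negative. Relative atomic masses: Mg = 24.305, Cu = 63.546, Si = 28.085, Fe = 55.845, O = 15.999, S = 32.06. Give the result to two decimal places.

M((Mg0.49Fe0.51)2SiO4) = 172.862 g/mol, so wt% Fe = 56.962/172.862 × 100 = 32.95%.
M(CuFeS2) = 183.511 g/mol, so wt% Fe = 55.845/183.511 × 100 = 30.43%.
32.95 − 30.43 = 2.52 pp.

2.52 percentage points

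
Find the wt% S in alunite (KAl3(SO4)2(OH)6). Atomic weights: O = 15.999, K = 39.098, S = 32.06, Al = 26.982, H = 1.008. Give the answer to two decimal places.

15.48 mass %

Molar mass of KAl3(SO4)2(OH)6: 1·39.098 + 3·26.982 + 2·32.06 + 14·15.999 + 6·1.008 = 414.198 g/mol.
Mass of S per formula unit: 2 × 32.06 = 64.120 g.
Weight fraction S = 64.120 / 414.198 = 0.1548.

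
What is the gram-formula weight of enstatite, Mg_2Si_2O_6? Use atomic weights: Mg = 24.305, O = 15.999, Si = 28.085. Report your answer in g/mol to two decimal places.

200.77 g/mol

Mg: 2 × 24.305 = 48.6100
Si: 2 × 28.085 = 56.1700
O: 6 × 15.999 = 95.9940
Summing the contributions gives the formula mass.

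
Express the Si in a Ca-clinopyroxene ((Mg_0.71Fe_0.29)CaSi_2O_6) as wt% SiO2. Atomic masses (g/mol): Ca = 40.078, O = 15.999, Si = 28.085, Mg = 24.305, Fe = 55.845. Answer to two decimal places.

53.24 wt%

Molar mass of (Mg_0.71Fe_0.29)CaSi_2O_6 = 0.71*24.305 + 0.29*55.845 + 1*40.078 + 2*28.085 + 6*15.999 = 225.694 g/mol.
Each formula unit contains 2 Si, equivalent to 2/1 = 2.0000 mol SiO2.
M(SiO2) = 1×28.085 + 2×15.999 = 60.083 g/mol.
Mass of SiO2 per formula unit = 2.0000 × 60.083 = 120.166 g.
SiO2 wt% = 120.166 / 225.694 × 100 = 53.24%.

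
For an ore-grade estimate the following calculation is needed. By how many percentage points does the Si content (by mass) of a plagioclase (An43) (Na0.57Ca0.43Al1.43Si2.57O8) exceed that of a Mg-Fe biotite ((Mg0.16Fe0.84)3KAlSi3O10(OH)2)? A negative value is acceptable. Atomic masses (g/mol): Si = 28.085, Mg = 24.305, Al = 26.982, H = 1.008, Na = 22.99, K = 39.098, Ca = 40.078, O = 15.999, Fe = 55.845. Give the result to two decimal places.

9.86 percentage points

Si in Na0.57Ca0.43Al1.43Si2.57O8: molar mass 269.093 g/mol; 2.57×28.085 = 72.178 g → 26.82 wt%.
Si in (Mg0.16Fe0.84)3KAlSi3O10(OH)2: molar mass 496.735 g/mol; 3×28.085 = 84.255 g → 16.96 wt%.
Difference = 26.82 − 16.96 = 9.86 percentage points.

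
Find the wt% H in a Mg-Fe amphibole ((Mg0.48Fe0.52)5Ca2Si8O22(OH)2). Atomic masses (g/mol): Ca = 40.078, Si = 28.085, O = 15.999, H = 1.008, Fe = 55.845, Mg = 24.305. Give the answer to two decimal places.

Molar mass of (Mg0.48Fe0.52)5Ca2Si8O22(OH)2: 2.40*24.305 + 2.60*55.845 + 2*40.078 + 8*28.085 + 24*15.999 + 2*1.008 = 894.357 g/mol.
Mass of H per formula unit: 2 × 1.008 = 2.016 g.
Weight fraction H = 2.016 / 894.357 = 0.0023.

0.23 mass %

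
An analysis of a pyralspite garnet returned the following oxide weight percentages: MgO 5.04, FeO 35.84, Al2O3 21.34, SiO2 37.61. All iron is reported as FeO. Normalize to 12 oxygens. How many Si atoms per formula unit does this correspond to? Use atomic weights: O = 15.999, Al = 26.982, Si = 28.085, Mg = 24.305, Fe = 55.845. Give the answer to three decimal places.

3.000 Si apfu

MgO: 5.04/40.304 = 0.12505 mol → 0.12505 mol Mg, 0.12505 mol O.
FeO: 35.84/71.844 = 0.49886 mol → 0.49886 mol Fe, 0.49886 mol O.
Al2O3: 21.34/101.961 = 0.20930 mol → 0.41860 mol Al, 0.62790 mol O.
SiO2: 37.61/60.083 = 0.62597 mol → 0.62597 mol Si, 1.25194 mol O.
Total oxygen = 2.50375 mol. Normalization factor = 12/2.50375 = 4.79281.
Si per 12 O = 0.62597 × 4.79281 = 3.000.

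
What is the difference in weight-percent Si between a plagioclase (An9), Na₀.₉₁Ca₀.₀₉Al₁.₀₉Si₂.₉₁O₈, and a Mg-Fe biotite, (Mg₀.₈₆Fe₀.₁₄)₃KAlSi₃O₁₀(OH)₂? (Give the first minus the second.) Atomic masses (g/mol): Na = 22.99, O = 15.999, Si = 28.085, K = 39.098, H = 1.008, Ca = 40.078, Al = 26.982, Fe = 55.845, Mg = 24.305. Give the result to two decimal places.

M(Na₀.₉₁Ca₀.₀₉Al₁.₀₉Si₂.₉₁O₈) = 263.658 g/mol, so wt% Si = 81.727/263.658 × 100 = 31.00%.
M((Mg₀.₈₆Fe₀.₁₄)₃KAlSi₃O₁₀(OH)₂) = 430.501 g/mol, so wt% Si = 84.255/430.501 × 100 = 19.57%.
31.00 − 19.57 = 11.43 pp.

11.43 percentage points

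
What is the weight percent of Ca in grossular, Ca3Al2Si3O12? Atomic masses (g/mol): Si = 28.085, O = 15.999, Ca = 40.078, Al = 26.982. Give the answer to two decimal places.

Formula mass = 3×40.078 + 2×26.982 + 3×28.085 + 12×15.999 = 450.441 g/mol, of which 120.234 g is Ca.
So Ca makes up 120.234/450.441 = 0.2669 of the mass, i.e. 26.69%.

26.69 weight percent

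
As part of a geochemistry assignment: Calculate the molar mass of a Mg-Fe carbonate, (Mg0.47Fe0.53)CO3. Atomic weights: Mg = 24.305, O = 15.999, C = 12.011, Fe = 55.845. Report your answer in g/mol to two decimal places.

101.03 g/mol

M = 0.47*24.305 + 0.53*55.845 + 1*12.011 + 3*15.999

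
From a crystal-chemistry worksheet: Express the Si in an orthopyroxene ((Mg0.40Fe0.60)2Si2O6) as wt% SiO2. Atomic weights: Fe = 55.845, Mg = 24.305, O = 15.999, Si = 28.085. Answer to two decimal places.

50.36 wt%

M((Mg0.40Fe0.60)2Si2O6) = 238.622 g/mol; M(SiO2) = 60.083 g/mol.
Moles SiO2 per formula unit = 2 Si ÷ 1 = 2.0000.
SiO2 fraction = (2.0000 × 60.083) / 238.622 = 120.166/238.622 = 0.5036.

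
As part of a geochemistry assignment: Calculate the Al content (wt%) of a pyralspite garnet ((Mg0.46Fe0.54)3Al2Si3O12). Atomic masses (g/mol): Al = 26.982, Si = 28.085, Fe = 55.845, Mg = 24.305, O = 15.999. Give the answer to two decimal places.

11.88 wt%

Molar mass of (Mg0.46Fe0.54)3Al2Si3O12: 1.38*24.305 + 1.62*55.845 + 2*26.982 + 3*28.085 + 12*15.999 = 454.217 g/mol.
Mass of Al per formula unit: 2 × 26.982 = 53.964 g.
Weight fraction Al = 53.964 / 454.217 = 0.1188.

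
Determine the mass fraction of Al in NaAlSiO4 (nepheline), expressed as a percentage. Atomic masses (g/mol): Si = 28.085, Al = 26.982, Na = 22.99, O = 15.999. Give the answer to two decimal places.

Formula mass = 1·22.99 + 1·26.982 + 1·28.085 + 4·15.999 = 142.053 g/mol, of which 26.982 g is Al.
So Al makes up 26.982/142.053 = 0.1899 of the mass, i.e. 18.99%.

18.99 wt%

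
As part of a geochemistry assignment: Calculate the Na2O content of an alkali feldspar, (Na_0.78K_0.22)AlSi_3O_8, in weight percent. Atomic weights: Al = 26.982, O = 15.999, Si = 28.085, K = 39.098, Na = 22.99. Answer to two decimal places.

9.10 wt%

Molar mass of (Na_0.78K_0.22)AlSi_3O_8 = 0.78*22.99 + 0.22*39.098 + 1*26.982 + 3*28.085 + 8*15.999 = 265.763 g/mol.
Each formula unit contains 0.78 Na, equivalent to 0.78/2 = 0.3900 mol Na2O.
M(Na2O) = 2×22.99 + 1×15.999 = 61.979 g/mol.
Mass of Na2O per formula unit = 0.3900 × 61.979 = 24.172 g.
Na2O wt% = 24.172 / 265.763 × 100 = 9.10%.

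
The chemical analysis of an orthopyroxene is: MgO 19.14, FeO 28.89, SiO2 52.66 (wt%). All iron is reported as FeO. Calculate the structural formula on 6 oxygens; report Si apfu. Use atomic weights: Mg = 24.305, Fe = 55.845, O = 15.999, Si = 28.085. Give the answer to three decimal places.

19.14 wt% MgO ÷ 40.304 g/mol = 0.47489 mol, giving 0.47489 Mg and 0.47489 O.
28.89 wt% FeO ÷ 71.844 g/mol = 0.40212 mol, giving 0.40212 Fe and 0.40212 O.
52.66 wt% SiO2 ÷ 60.083 g/mol = 0.87645 mol, giving 0.87645 Si and 1.75290 O.
Oxygen sums to 2.62991; scaling by 6/2.62991 = 2.28145 puts the formula on 6 O.
Si: 0.87645 × 2.28145 = 2.000 atoms per formula unit.

2.000 Si apfu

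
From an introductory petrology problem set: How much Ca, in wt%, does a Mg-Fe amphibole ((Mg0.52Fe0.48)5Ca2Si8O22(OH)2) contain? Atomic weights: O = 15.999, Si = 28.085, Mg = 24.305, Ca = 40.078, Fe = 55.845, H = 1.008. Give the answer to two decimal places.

M((Mg0.52Fe0.48)5Ca2Si8O22(OH)2) = 888.049 g/mol.
Ca contributes 2 × 40.078 = 80.156 g per mole.
80.156/888.049 = 0.0903 → 9.03%.

9.03 wt%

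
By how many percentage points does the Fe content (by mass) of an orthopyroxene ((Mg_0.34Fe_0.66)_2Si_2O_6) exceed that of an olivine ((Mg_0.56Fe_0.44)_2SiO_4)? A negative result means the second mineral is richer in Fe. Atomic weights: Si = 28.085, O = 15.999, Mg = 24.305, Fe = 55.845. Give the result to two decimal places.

1.24 percentage points

Fe in (Mg_0.34Fe_0.66)_2Si_2O_6: molar mass 242.407 g/mol; 1.32×55.845 = 73.715 g → 30.41 wt%.
Fe in (Mg_0.56Fe_0.44)_2SiO_4: molar mass 168.446 g/mol; 0.88×55.845 = 49.144 g → 29.17 wt%.
Difference = 30.41 − 29.17 = 1.24 percentage points.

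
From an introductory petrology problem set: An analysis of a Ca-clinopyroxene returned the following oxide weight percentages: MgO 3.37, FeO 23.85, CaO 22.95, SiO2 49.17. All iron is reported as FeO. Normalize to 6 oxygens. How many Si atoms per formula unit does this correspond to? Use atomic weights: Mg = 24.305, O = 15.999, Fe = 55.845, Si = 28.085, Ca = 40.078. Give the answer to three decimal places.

3.37 wt% MgO ÷ 40.304 g/mol = 0.08361 mol, giving 0.08361 Mg and 0.08361 O.
23.85 wt% FeO ÷ 71.844 g/mol = 0.33197 mol, giving 0.33197 Fe and 0.33197 O.
22.95 wt% CaO ÷ 56.077 g/mol = 0.40926 mol, giving 0.40926 Ca and 0.40926 O.
49.17 wt% SiO2 ÷ 60.083 g/mol = 0.81837 mol, giving 0.81837 Si and 1.63674 O.
Oxygen sums to 2.46158; scaling by 6/2.46158 = 2.43746 puts the formula on 6 O.
Si: 0.81837 × 2.43746 = 1.995 atoms per formula unit.

1.995 Si apfu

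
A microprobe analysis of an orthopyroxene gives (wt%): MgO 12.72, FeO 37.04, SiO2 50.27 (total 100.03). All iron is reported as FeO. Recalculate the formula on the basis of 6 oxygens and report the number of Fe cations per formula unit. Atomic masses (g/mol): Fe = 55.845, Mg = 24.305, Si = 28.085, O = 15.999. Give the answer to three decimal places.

1.235 Fe apfu

12.72 wt% MgO ÷ 40.304 g/mol = 0.31560 mol, giving 0.31560 Mg and 0.31560 O.
37.04 wt% FeO ÷ 71.844 g/mol = 0.51556 mol, giving 0.51556 Fe and 0.51556 O.
50.27 wt% SiO2 ÷ 60.083 g/mol = 0.83668 mol, giving 0.83668 Si and 1.67336 O.
Oxygen sums to 2.50452; scaling by 6/2.50452 = 2.39567 puts the formula on 6 O.
Fe: 0.51556 × 2.39567 = 1.235 atoms per formula unit.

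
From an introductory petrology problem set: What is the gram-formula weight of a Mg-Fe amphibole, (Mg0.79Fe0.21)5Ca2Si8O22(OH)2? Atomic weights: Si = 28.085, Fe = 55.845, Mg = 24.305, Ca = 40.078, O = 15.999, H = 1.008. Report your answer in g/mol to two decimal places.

845.47 g/mol

The formula mass is the sum 3.95×24.305 + 1.05×55.845 + 2×40.078 + 8×28.085 + 24×15.999 + 2×1.008.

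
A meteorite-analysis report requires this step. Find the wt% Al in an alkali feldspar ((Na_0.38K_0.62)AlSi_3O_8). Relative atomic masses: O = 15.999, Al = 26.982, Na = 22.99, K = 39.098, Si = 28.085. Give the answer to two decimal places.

9.91 wt%

M((Na_0.38K_0.62)AlSi_3O_8) = 272.206 g/mol.
Al contributes 1 × 26.982 = 26.982 g per mole.
26.982/272.206 = 0.0991 → 9.91%.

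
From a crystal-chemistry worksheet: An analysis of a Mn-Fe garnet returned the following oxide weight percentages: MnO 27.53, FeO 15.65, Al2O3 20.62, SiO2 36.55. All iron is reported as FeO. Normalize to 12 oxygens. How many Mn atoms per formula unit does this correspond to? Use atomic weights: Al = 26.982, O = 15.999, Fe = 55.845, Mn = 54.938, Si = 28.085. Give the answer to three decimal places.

1.917 Mn apfu

MnO: 27.53/70.937 = 0.38809 mol → 0.38809 mol Mn, 0.38809 mol O.
FeO: 15.65/71.844 = 0.21783 mol → 0.21783 mol Fe, 0.21783 mol O.
Al2O3: 20.62/101.961 = 0.20223 mol → 0.40446 mol Al, 0.60669 mol O.
SiO2: 36.55/60.083 = 0.60833 mol → 0.60833 mol Si, 1.21666 mol O.
Total oxygen = 2.42927 mol. Normalization factor = 12/2.42927 = 4.93976.
Mn per 12 O = 0.38809 × 4.93976 = 1.917.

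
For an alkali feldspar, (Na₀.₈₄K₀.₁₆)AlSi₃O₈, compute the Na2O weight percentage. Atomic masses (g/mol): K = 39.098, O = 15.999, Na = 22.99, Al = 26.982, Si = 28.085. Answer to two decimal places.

9.83 wt%

Formula mass = 264.796 g/mol.
0.84 Na → 0.4200 mol Na2O per formula unit; M(Na2O) = 61.979, so Na2O mass = 26.031 g.
26.031/264.796 × 100 = 9.83 wt%.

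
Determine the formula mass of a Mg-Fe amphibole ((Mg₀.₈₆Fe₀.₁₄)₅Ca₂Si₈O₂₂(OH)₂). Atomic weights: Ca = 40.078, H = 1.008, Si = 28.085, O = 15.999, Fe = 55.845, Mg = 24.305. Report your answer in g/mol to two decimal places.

834.43 g/mol

M = 4.30·24.305 + 0.70·55.845 + 2·40.078 + 8·28.085 + 24·15.999 + 2·1.008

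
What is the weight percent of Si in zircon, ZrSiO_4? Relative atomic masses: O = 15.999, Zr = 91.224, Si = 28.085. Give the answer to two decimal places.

Molar mass of ZrSiO_4: 1·91.224 + 1·28.085 + 4·15.999 = 183.305 g/mol.
Mass of Si per formula unit: 1 × 28.085 = 28.085 g.
Weight fraction Si = 28.085 / 183.305 = 0.1532.

15.32 mass %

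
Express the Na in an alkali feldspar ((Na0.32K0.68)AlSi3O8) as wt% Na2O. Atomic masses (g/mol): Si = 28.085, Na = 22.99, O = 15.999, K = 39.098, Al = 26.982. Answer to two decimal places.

M((Na0.32K0.68)AlSi3O8) = 273.172 g/mol; M(Na2O) = 61.979 g/mol.
Moles Na2O per formula unit = 0.32 Na ÷ 2 = 0.1600.
Na2O fraction = (0.1600 × 61.979) / 273.172 = 9.917/273.172 = 0.0363.

3.63 wt%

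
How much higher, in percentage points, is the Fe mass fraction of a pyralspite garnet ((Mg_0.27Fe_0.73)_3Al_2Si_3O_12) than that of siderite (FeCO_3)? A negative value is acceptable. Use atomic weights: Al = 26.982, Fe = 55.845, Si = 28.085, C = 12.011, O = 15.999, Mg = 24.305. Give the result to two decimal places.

M((Mg_0.27Fe_0.73)_3Al_2Si_3O_12) = 472.195 g/mol, so wt% Fe = 122.301/472.195 × 100 = 25.90%.
M(FeCO_3) = 115.853 g/mol, so wt% Fe = 55.845/115.853 × 100 = 48.20%.
25.90 − 48.20 = -22.30 pp.

-22.30 percentage points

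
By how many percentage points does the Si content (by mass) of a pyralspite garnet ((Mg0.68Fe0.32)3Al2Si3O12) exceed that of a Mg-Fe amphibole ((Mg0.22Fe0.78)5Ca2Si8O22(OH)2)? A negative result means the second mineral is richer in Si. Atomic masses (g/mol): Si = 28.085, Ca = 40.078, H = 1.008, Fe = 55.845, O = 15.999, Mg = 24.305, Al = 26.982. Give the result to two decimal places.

-4.58 percentage points

First mineral: 84.255 g Si in 433.400 g formula = 19.44 wt% Si.
Second mineral: 224.680 g Si in 935.359 g formula = 24.02 wt% Si.
19.44% − 24.02% gives a difference of -4.58 percentage points.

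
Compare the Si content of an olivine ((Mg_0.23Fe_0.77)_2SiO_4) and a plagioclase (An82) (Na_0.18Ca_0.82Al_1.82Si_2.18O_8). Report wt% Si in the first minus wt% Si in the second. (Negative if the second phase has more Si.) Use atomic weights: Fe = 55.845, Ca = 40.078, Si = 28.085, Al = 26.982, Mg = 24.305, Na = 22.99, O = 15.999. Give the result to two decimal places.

-7.40 percentage points

First mineral: 28.085 g Si in 189.263 g formula = 14.84 wt% Si.
Second mineral: 61.225 g Si in 275.327 g formula = 22.24 wt% Si.
14.84% − 22.24% gives a difference of -7.40 percentage points.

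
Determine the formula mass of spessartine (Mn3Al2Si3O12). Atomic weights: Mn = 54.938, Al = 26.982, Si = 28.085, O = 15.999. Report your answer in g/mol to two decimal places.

495.02 g/mol

M = 3(54.938) + 2(26.982) + 3(28.085) + 12(15.999)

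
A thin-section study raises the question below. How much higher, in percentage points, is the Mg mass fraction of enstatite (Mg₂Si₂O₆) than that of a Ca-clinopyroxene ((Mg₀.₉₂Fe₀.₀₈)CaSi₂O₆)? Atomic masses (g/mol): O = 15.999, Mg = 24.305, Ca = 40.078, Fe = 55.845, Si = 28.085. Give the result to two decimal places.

M(Mg₂Si₂O₆) = 200.774 g/mol, so wt% Mg = 48.610/200.774 × 100 = 24.21%.
M((Mg₀.₉₂Fe₀.₀₈)CaSi₂O₆) = 219.070 g/mol, so wt% Mg = 22.361/219.070 × 100 = 10.21%.
24.21 − 10.21 = 14.00 pp.

14.00 percentage points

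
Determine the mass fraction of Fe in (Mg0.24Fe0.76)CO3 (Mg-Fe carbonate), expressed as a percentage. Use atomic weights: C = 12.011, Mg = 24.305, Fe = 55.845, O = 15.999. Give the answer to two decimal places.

Formula mass = 0.24*24.305 + 0.76*55.845 + 1*12.011 + 3*15.999 = 108.283 g/mol, of which 42.442 g is Fe.
So Fe makes up 42.442/108.283 = 0.3920 of the mass, i.e. 39.20%.

39.20 mass %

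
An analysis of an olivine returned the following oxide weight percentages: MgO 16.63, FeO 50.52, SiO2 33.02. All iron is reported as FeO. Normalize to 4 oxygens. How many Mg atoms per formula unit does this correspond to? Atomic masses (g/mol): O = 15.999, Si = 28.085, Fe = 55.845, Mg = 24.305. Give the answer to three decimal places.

MgO (M=40.304): mol = 0.41261; Mg = 0.41261, O = 0.41261.
FeO (M=71.844): mol = 0.70319; Fe = 0.70319, O = 0.70319.
SiO2 (M=60.083): mol = 0.54957; Si = 0.54957, O = 1.09914.
ΣO = 2.21494; factor = 4/ΣO = 1.80592.
Mg apfu = 0.41261 × 1.80592 = 0.745.

0.745 Mg apfu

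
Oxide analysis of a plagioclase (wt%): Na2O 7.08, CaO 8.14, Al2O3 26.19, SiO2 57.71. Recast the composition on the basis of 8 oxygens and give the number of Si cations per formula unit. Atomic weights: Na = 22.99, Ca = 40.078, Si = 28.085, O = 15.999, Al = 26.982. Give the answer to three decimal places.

7.08 wt% Na2O ÷ 61.979 g/mol = 0.11423 mol, giving 0.22846 Na and 0.11423 O.
8.14 wt% CaO ÷ 56.077 g/mol = 0.14516 mol, giving 0.14516 Ca and 0.14516 O.
26.19 wt% Al2O3 ÷ 101.961 g/mol = 0.25686 mol, giving 0.51372 Al and 0.77058 O.
57.71 wt% SiO2 ÷ 60.083 g/mol = 0.96050 mol, giving 0.96050 Si and 1.92100 O.
Oxygen sums to 2.95097; scaling by 8/2.95097 = 2.71097 puts the formula on 8 O.
Si: 0.96050 × 2.71097 = 2.604 atoms per formula unit.

2.604 Si apfu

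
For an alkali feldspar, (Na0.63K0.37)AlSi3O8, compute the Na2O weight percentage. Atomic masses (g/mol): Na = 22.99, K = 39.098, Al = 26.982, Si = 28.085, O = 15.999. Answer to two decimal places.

Molar mass of (Na0.63K0.37)AlSi3O8 = 0.63*22.99 + 0.37*39.098 + 1*26.982 + 3*28.085 + 8*15.999 = 268.179 g/mol.
Each formula unit contains 0.63 Na, equivalent to 0.63/2 = 0.3150 mol Na2O.
M(Na2O) = 2×22.99 + 1×15.999 = 61.979 g/mol.
Mass of Na2O per formula unit = 0.3150 × 61.979 = 19.523 g.
Na2O wt% = 19.523 / 268.179 × 100 = 7.28%.

7.28 wt%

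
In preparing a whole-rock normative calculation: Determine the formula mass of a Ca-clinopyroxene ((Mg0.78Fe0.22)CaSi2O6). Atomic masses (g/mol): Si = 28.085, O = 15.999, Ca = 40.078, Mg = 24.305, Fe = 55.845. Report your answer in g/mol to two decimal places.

The formula mass is the sum 0.78*24.305 + 0.22*55.845 + 1*40.078 + 2*28.085 + 6*15.999.

223.49 g/mol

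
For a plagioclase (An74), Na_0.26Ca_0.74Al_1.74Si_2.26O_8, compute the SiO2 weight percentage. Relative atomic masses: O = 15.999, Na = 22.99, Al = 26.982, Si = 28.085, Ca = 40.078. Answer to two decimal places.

49.55 wt%

Molar mass of Na_0.26Ca_0.74Al_1.74Si_2.26O_8 = 0.26*22.99 + 0.74*40.078 + 1.74*26.982 + 2.26*28.085 + 8*15.999 = 274.048 g/mol.
Each formula unit contains 2.26 Si, equivalent to 2.26/1 = 2.2600 mol SiO2.
M(SiO2) = 1×28.085 + 2×15.999 = 60.083 g/mol.
Mass of SiO2 per formula unit = 2.2600 × 60.083 = 135.788 g.
SiO2 wt% = 135.788 / 274.048 × 100 = 49.55%.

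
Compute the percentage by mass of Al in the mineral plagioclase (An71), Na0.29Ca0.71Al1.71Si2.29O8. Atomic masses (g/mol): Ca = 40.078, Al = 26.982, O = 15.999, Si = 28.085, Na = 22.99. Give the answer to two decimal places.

M(Na0.29Ca0.71Al1.71Si2.29O8) = 273.568 g/mol.
Al contributes 1.71 × 26.982 = 46.139 g per mole.
46.139/273.568 = 0.1687 → 16.87%.

16.87 mass %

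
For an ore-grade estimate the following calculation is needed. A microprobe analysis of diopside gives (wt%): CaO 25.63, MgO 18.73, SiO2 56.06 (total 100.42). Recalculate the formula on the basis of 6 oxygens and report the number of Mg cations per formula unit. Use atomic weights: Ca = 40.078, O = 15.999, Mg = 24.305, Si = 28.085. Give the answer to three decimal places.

1.000 Mg apfu

CaO: 25.63/56.077 = 0.45705 mol → 0.45705 mol Ca, 0.45705 mol O.
MgO: 18.73/40.304 = 0.46472 mol → 0.46472 mol Mg, 0.46472 mol O.
SiO2: 56.06/60.083 = 0.93304 mol → 0.93304 mol Si, 1.86608 mol O.
Total oxygen = 2.78785 mol. Normalization factor = 6/2.78785 = 2.15220.
Mg per 6 O = 0.46472 × 2.15220 = 1.000.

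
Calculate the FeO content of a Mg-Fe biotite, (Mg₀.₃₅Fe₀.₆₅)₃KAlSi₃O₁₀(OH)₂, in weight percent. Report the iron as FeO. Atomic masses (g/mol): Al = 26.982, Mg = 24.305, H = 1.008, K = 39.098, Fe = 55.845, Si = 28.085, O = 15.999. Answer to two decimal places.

29.26 wt%

M((Mg₀.₃₅Fe₀.₆₅)₃KAlSi₃O₁₀(OH)₂) = 478.757 g/mol; M(FeO) = 71.844 g/mol.
Moles FeO per formula unit = 1.95 Fe ÷ 1 = 1.9500.
FeO fraction = (1.9500 × 71.844) / 478.757 = 140.096/478.757 = 0.2926.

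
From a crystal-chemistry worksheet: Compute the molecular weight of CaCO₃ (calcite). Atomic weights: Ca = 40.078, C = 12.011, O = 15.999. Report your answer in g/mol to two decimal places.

100.09 g/mol

The formula mass is the sum 1×40.078 + 1×12.011 + 3×15.999.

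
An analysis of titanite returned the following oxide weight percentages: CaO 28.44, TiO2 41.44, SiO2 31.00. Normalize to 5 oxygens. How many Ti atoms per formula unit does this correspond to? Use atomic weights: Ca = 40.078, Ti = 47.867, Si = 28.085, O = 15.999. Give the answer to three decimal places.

1.007 Ti apfu

28.44 wt% CaO ÷ 56.077 g/mol = 0.50716 mol, giving 0.50716 Ca and 0.50716 O.
41.44 wt% TiO2 ÷ 79.865 g/mol = 0.51888 mol, giving 0.51888 Ti and 1.03776 O.
31.00 wt% SiO2 ÷ 60.083 g/mol = 0.51595 mol, giving 0.51595 Si and 1.03190 O.
Oxygen sums to 2.57682; scaling by 5/2.57682 = 1.94038 puts the formula on 5 O.
Ti: 0.51888 × 1.94038 = 1.007 atoms per formula unit.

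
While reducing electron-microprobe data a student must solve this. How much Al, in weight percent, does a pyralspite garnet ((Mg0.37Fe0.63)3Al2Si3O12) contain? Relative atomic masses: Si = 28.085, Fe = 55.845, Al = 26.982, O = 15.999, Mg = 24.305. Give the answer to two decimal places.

11.66 weight percent

Molar mass of (Mg0.37Fe0.63)3Al2Si3O12: 1.11·24.305 + 1.89·55.845 + 2·26.982 + 3·28.085 + 12·15.999 = 462.733 g/mol.
Mass of Al per formula unit: 2 × 26.982 = 53.964 g.
Weight fraction Al = 53.964 / 462.733 = 0.1166.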